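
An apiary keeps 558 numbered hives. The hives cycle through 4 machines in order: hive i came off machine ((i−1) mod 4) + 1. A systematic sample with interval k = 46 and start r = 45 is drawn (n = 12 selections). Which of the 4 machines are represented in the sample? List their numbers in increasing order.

1, 3

Consecutive selections differ by k = 46, so their machine numbers differ by 46 mod 4 = 2.
gcd(46, 4) = 2, so the sample visits 4/2 = 2 distinct residues mod 4.
Start 45 is machine 1; the machines hit are 1, 3.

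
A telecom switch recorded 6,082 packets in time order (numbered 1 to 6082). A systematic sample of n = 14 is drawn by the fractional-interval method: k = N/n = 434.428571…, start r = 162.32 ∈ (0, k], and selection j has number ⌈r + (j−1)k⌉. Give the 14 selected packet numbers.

163, 597, 1032, 1466, 1901, 2335, 2769, 3204, 3638, 4073, 4507, 4942, 5376, 5810

j=1: r + 0k = 162.32 → ⌈·⌉ = 163
j=2: r + 1k = 596.748571… → ⌈·⌉ = 597
j=3: r + 2k = 1031.177142… → ⌈·⌉ = 1032
j=4: r + 3k = 1465.605714… → ⌈·⌉ = 1466
j=5: r + 4k = 1900.034285… → ⌈·⌉ = 1901
j=6: r + 5k = 2334.462857… → ⌈·⌉ = 2335
j=7: r + 6k = 2768.891428… → ⌈·⌉ = 2769
j=8: r + 7k = 3203.32 → ⌈·⌉ = 3204
j=9: r + 8k = 3637.748571… → ⌈·⌉ = 3638
j=10: r + 9k = 4072.177142… → ⌈·⌉ = 4073
j=11: r + 10k = 4506.605714… → ⌈·⌉ = 4507
j=12: r + 11k = 4941.034285… → ⌈·⌉ = 4942
j=13: r + 12k = 5375.462857… → ⌈·⌉ = 5376
j=14: r + 13k = 5809.891428… → ⌈·⌉ = 5810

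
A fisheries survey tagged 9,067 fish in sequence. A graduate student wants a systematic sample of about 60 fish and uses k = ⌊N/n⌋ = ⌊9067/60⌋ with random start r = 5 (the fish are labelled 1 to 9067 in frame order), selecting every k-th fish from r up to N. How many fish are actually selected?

k = ⌊9067/60⌋ = 151
Achieved size = ⌊(9067 − 5)/151⌋ + 1 = ⌊9062/151⌋ + 1 = 60 + 1 = 61
(last selection: 5 + 60×151 = 9065 ≤ 9067; next would be 9216 > 9067)

61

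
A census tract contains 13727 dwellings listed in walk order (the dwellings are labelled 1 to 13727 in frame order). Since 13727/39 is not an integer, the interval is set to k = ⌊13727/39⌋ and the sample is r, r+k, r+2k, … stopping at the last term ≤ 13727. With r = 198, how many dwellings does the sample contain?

k = ⌊13727/39⌋ = 351
Achieved size = ⌊(13727 − 198)/351⌋ + 1 = ⌊13529/351⌋ + 1 = 38 + 1 = 39
(last selection: 198 + 38×351 = 13536 ≤ 13727; next would be 13887 > 13727)

39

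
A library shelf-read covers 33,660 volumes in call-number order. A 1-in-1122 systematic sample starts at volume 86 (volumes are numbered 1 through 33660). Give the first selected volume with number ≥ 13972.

14672

k = 1122
Steps past start: ⌈(13972 − 86)/1122⌉ = ⌈13886/1122⌉ = 13
Selected volume: 86 + 13×1122 = 14672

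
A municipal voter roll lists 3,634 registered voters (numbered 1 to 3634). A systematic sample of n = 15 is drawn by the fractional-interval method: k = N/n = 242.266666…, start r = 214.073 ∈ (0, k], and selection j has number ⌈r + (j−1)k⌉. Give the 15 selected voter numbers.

j=1: r + 0k = 214.073 → ⌈·⌉ = 215
j=2: r + 1k = 456.339666… → ⌈·⌉ = 457
j=3: r + 2k = 698.606333… → ⌈·⌉ = 699
j=4: r + 3k = 940.873 → ⌈·⌉ = 941
j=5: r + 4k = 1183.139666… → ⌈·⌉ = 1184
j=6: r + 5k = 1425.406333… → ⌈·⌉ = 1426
j=7: r + 6k = 1667.673 → ⌈·⌉ = 1668
j=8: r + 7k = 1909.939666… → ⌈·⌉ = 1910
j=9: r + 8k = 2152.206333… → ⌈·⌉ = 2153
j=10: r + 9k = 2394.473 → ⌈·⌉ = 2395
j=11: r + 10k = 2636.739666… → ⌈·⌉ = 2637
j=12: r + 11k = 2879.006333… → ⌈·⌉ = 2880
j=13: r + 12k = 3121.273 → ⌈·⌉ = 3122
j=14: r + 13k = 3363.539666… → ⌈·⌉ = 3364
j=15: r + 14k = 3605.806333… → ⌈·⌉ = 3606

215, 457, 699, 941, 1184, 1426, 1668, 1910, 2153, 2395, 2637, 2880, 3122, 3364, 3606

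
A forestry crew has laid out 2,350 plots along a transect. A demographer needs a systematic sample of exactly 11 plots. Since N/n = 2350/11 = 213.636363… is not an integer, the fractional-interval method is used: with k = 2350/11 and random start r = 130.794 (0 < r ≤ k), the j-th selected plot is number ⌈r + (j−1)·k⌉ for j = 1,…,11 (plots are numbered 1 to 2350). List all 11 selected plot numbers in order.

131, 345, 559, 772, 986, 1199, 1413, 1627, 1840, 2054, 2268

j=1: r + 0k = 130.794 → ⌈·⌉ = 131
j=2: r + 1k = 344.430363… → ⌈·⌉ = 345
j=3: r + 2k = 558.066727… → ⌈·⌉ = 559
j=4: r + 3k = 771.703090… → ⌈·⌉ = 772
j=5: r + 4k = 985.339454… → ⌈·⌉ = 986
j=6: r + 5k = 1198.975818… → ⌈·⌉ = 1199
j=7: r + 6k = 1412.612181… → ⌈·⌉ = 1413
j=8: r + 7k = 1626.248545… → ⌈·⌉ = 1627
j=9: r + 8k = 1839.884909… → ⌈·⌉ = 1840
j=10: r + 9k = 2053.521272… → ⌈·⌉ = 2054
j=11: r + 10k = 2267.157636… → ⌈·⌉ = 2268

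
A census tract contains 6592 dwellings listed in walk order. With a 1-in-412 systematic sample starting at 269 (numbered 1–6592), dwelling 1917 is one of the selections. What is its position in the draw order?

5

k = 412
position = (1917 − 269)/412 + 1 = 1648/412 + 1 = 4 + 1 = 5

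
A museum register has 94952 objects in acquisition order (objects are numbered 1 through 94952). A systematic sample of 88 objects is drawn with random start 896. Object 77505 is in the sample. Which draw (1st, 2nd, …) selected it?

k = 94952/88 = 1079
position = (77505 − 896)/1079 + 1 = 76609/1079 + 1 = 71 + 1 = 72

72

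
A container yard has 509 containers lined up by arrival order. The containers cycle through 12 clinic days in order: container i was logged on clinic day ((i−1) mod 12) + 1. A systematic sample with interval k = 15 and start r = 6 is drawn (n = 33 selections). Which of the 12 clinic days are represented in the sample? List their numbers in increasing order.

3, 6, 9, 12

Consecutive selections differ by k = 15, so their clinic day numbers differ by 15 mod 12 = 3.
gcd(15, 12) = 3, so the sample visits 12/3 = 4 distinct residues mod 12.
Start 6 is clinic day 6; the clinic days hit are 3, 6, 9, 12.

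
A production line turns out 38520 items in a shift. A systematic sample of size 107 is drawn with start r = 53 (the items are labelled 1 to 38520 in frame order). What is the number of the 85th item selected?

30293

k = 38520/107 = 360
85th selection = r + (85−1)·k = 53 + 84×360 = 53 + 30240 = 30293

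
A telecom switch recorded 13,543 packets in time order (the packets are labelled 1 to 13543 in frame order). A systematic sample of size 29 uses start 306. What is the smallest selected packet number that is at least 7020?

k = 13543/29 = 467
Steps past start: ⌈(7020 − 306)/467⌉ = ⌈6714/467⌉ = 15
Selected packet: 306 + 15×467 = 7311

7311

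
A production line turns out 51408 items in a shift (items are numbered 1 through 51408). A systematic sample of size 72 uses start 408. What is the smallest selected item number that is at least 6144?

6834

k = 51408/72 = 714
Steps past start: ⌈(6144 − 408)/714⌉ = ⌈5736/714⌉ = 9
Selected item: 408 + 9×714 = 6834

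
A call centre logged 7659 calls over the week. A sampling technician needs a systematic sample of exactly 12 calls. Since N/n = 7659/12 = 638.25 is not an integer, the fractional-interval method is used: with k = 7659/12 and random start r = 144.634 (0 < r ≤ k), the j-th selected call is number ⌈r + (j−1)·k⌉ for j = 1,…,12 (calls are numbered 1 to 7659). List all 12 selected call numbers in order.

145, 783, 1422, 2060, 2698, 3336, 3975, 4613, 5251, 5889, 6528, 7166

j=1: r + 0k = 144.634 → ⌈·⌉ = 145
j=2: r + 1k = 782.884 → ⌈·⌉ = 783
j=3: r + 2k = 1421.134 → ⌈·⌉ = 1422
j=4: r + 3k = 2059.384 → ⌈·⌉ = 2060
j=5: r + 4k = 2697.634 → ⌈·⌉ = 2698
j=6: r + 5k = 3335.884 → ⌈·⌉ = 3336
j=7: r + 6k = 3974.134 → ⌈·⌉ = 3975
j=8: r + 7k = 4612.384 → ⌈·⌉ = 4613
j=9: r + 8k = 5250.634 → ⌈·⌉ = 5251
j=10: r + 9k = 5888.884 → ⌈·⌉ = 5889
j=11: r + 10k = 6527.134 → ⌈·⌉ = 6528
j=12: r + 11k = 7165.384 → ⌈·⌉ = 7166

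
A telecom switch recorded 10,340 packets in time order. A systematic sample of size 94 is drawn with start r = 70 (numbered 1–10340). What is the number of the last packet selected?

k = 10340/94 = 110
94th selection = r + (94−1)·k = 70 + 93×110 = 70 + 10230 = 10300

10300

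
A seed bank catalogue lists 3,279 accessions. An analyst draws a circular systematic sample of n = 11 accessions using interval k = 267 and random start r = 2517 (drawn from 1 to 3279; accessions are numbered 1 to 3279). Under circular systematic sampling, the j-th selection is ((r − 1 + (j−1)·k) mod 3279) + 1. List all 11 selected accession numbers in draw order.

Selection 1: 2517
Selection 2: 2517 + 267 = 2784
Selection 3: 2784 + 267 = 3051
Selection 4: 3051 + 267 = 3318 → 3318 − 3279 = 39
Selection 5: 39 + 267 = 306
Selection 6: 306 + 267 = 573
Selection 7: 573 + 267 = 840
Selection 8: 840 + 267 = 1107
Selection 9: 1107 + 267 = 1374
Selection 10: 1374 + 267 = 1641
Selection 11: 1641 + 267 = 1908

2517, 2784, 3051, 39, 306, 573, 840, 1107, 1374, 1641, 1908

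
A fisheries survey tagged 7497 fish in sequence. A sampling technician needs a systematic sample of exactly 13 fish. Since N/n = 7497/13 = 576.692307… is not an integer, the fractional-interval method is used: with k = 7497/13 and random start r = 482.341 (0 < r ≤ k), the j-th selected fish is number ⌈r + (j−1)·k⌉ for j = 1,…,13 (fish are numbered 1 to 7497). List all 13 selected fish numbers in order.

j=1: r + 0k = 482.341 → ⌈·⌉ = 483
j=2: r + 1k = 1059.033307… → ⌈·⌉ = 1060
j=3: r + 2k = 1635.725615… → ⌈·⌉ = 1636
j=4: r + 3k = 2212.417923… → ⌈·⌉ = 2213
j=5: r + 4k = 2789.110230… → ⌈·⌉ = 2790
j=6: r + 5k = 3365.802538… → ⌈·⌉ = 3366
j=7: r + 6k = 3942.494846… → ⌈·⌉ = 3943
j=8: r + 7k = 4519.187153… → ⌈·⌉ = 4520
j=9: r + 8k = 5095.879461… → ⌈·⌉ = 5096
j=10: r + 9k = 5672.571769… → ⌈·⌉ = 5673
j=11: r + 10k = 6249.264076… → ⌈·⌉ = 6250
j=12: r + 11k = 6825.956384… → ⌈·⌉ = 6826
j=13: r + 12k = 7402.648692… → ⌈·⌉ = 7403

483, 1060, 1636, 2213, 2790, 3366, 3943, 4520, 5096, 5673, 6250, 6826, 7403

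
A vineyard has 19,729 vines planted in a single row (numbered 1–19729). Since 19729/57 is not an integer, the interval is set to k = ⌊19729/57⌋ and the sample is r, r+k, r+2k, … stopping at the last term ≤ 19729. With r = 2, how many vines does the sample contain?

k = ⌊19729/57⌋ = 346
Achieved size = ⌊(19729 − 2)/346⌋ + 1 = ⌊19727/346⌋ + 1 = 57 + 1 = 58
(last selection: 2 + 57×346 = 19724 ≤ 19729; next would be 20070 > 19729)

58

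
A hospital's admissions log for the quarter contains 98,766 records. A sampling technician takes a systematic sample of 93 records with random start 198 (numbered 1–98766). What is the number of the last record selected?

97902

k = 98766/93 = 1062
93rd selection = r + (93−1)·k = 198 + 92×1062 = 198 + 97704 = 97902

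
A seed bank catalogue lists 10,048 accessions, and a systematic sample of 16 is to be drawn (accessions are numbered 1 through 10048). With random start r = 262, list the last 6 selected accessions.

k = N/n = 10048/16 = 628
11th selection = 262 + 10×628 = 6542
12th: 6542 + 628 = 7170
13th: 7170 + 628 = 7798
14th: 7798 + 628 = 8426
15th: 8426 + 628 = 9054
16th: 9054 + 628 = 9682

6542, 7170, 7798, 8426, 9054, 9682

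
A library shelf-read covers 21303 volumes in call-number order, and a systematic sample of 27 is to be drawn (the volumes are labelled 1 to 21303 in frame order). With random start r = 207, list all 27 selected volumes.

k = N/n = 21303/27 = 789
volume 1: 207
volume 2: 207 + 789 = 996
volume 3: 996 + 789 = 1785
volume 4: 1785 + 789 = 2574
volume 5: 2574 + 789 = 3363
volume 6: 3363 + 789 = 4152
volume 7: 4152 + 789 = 4941
volume 8: 4941 + 789 = 5730
volume 9: 5730 + 789 = 6519
volume 10: 6519 + 789 = 7308
volume 11: 7308 + 789 = 8097
volume 12: 8097 + 789 = 8886
volume 13: 8886 + 789 = 9675
volume 14: 9675 + 789 = 10464
volume 15: 10464 + 789 = 11253
volume 16: 11253 + 789 = 12042
volume 17: 12042 + 789 = 12831
volume 18: 12831 + 789 = 13620
volume 19: 13620 + 789 = 14409
volume 20: 14409 + 789 = 15198
volume 21: 15198 + 789 = 15987
volume 22: 15987 + 789 = 16776
volume 23: 16776 + 789 = 17565
volume 24: 17565 + 789 = 18354
volume 25: 18354 + 789 = 19143
volume 26: 19143 + 789 = 19932
volume 27: 19932 + 789 = 20721

207, 996, 1785, 2574, 3363, 4152, 4941, 5730, 6519, 7308, 8097, 8886, 9675, 10464, 11253, 12042, 12831, 13620, 14409, 15198, 15987, 16776, 17565, 18354, 19143, 19932, 20721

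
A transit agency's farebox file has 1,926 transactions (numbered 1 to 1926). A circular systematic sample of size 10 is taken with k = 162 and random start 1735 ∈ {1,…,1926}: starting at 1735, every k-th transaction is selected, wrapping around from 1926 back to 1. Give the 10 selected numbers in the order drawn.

Selection 1: 1735
Selection 2: 1735 + 162 = 1897
Selection 3: 1897 + 162 = 2059 → 2059 − 1926 = 133
Selection 4: 133 + 162 = 295
Selection 5: 295 + 162 = 457
Selection 6: 457 + 162 = 619
Selection 7: 619 + 162 = 781
Selection 8: 781 + 162 = 943
Selection 9: 943 + 162 = 1105
Selection 10: 1105 + 162 = 1267

1735, 1897, 133, 295, 457, 619, 781, 943, 1105, 1267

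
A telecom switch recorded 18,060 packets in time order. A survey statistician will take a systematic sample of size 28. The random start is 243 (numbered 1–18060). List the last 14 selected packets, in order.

9273, 9918, 10563, 11208, 11853, 12498, 13143, 13788, 14433, 15078, 15723, 16368, 17013, 17658

k = N/n = 18060/28 = 645
15th selection = 243 + 14×645 = 9273
16th: 9273 + 645 = 9918
17th: 9918 + 645 = 10563
18th: 10563 + 645 = 11208
19th: 11208 + 645 = 11853
20th: 11853 + 645 = 12498
21st: 12498 + 645 = 13143
22nd: 13143 + 645 = 13788
23rd: 13788 + 645 = 14433
24th: 14433 + 645 = 15078
25th: 15078 + 645 = 15723
26th: 15723 + 645 = 16368
27th: 16368 + 645 = 17013
28th: 17013 + 645 = 17658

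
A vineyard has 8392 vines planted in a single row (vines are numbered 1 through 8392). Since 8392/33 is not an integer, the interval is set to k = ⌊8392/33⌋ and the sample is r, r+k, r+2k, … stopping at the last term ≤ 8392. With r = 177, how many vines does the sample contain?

k = ⌊8392/33⌋ = 254
Achieved size = ⌊(8392 − 177)/254⌋ + 1 = ⌊8215/254⌋ + 1 = 32 + 1 = 33
(last selection: 177 + 32×254 = 8305 ≤ 8392; next would be 8559 > 8392)

33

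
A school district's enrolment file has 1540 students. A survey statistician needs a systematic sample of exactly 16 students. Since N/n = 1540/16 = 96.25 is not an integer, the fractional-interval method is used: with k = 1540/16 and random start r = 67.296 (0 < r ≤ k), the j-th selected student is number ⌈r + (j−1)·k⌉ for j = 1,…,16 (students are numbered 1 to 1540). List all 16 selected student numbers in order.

j=1: r + 0k = 67.296 → ⌈·⌉ = 68
j=2: r + 1k = 163.546 → ⌈·⌉ = 164
j=3: r + 2k = 259.796 → ⌈·⌉ = 260
j=4: r + 3k = 356.046 → ⌈·⌉ = 357
j=5: r + 4k = 452.296 → ⌈·⌉ = 453
j=6: r + 5k = 548.546 → ⌈·⌉ = 549
j=7: r + 6k = 644.796 → ⌈·⌉ = 645
j=8: r + 7k = 741.046 → ⌈·⌉ = 742
j=9: r + 8k = 837.296 → ⌈·⌉ = 838
j=10: r + 9k = 933.546 → ⌈·⌉ = 934
j=11: r + 10k = 1029.796 → ⌈·⌉ = 1030
j=12: r + 11k = 1126.046 → ⌈·⌉ = 1127
j=13: r + 12k = 1222.296 → ⌈·⌉ = 1223
j=14: r + 13k = 1318.546 → ⌈·⌉ = 1319
j=15: r + 14k = 1414.796 → ⌈·⌉ = 1415
j=16: r + 15k = 1511.046 → ⌈·⌉ = 1512

68, 164, 260, 357, 453, 549, 645, 742, 838, 934, 1030, 1127, 1223, 1319, 1415, 1512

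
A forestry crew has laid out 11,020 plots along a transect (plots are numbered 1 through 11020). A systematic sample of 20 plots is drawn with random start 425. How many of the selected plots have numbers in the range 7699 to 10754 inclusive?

k = 11020/20 = 551
First selection ≥ 7699: 425 + ⌈(7699−425)/551⌉·551 = 425 + 14×551 = 8139
Last selection ≤ 10754: 425 + ⌊(10754−425)/551⌋·551 = 425 + 18×551 = 10343
Count = 18 − 14 + 1 = 5

5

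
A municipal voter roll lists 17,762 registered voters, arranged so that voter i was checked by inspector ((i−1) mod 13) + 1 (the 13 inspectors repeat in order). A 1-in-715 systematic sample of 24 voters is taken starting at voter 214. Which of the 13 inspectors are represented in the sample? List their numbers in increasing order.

Consecutive selections differ by k = 715, so their inspector numbers differ by 715 mod 13 = 0.
gcd(715, 13) = 13, so the sample visits 13/13 = 1 distinct residues mod 13.
Start 214 is inspector 6; the inspectors hit are 6.

6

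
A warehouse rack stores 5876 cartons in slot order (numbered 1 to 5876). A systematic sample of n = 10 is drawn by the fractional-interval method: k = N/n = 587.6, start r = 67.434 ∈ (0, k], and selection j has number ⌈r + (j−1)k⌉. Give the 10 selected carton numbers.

68, 656, 1243, 1831, 2418, 3006, 3594, 4181, 4769, 5356

j=1: r + 0k = 67.434 → ⌈·⌉ = 68
j=2: r + 1k = 655.034 → ⌈·⌉ = 656
j=3: r + 2k = 1242.634 → ⌈·⌉ = 1243
j=4: r + 3k = 1830.234 → ⌈·⌉ = 1831
j=5: r + 4k = 2417.834 → ⌈·⌉ = 2418
j=6: r + 5k = 3005.434 → ⌈·⌉ = 3006
j=7: r + 6k = 3593.034 → ⌈·⌉ = 3594
j=8: r + 7k = 4180.634 → ⌈·⌉ = 4181
j=9: r + 8k = 4768.234 → ⌈·⌉ = 4769
j=10: r + 9k = 5355.834 → ⌈·⌉ = 5356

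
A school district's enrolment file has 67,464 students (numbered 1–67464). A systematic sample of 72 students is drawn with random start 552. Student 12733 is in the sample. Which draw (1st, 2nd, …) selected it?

14

k = 67464/72 = 937
position = (12733 − 552)/937 + 1 = 12181/937 + 1 = 13 + 1 = 14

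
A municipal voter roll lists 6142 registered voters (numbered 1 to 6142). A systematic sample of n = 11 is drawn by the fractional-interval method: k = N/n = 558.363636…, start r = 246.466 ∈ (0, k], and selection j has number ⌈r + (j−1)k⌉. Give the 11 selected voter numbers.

j=1: r + 0k = 246.466 → ⌈·⌉ = 247
j=2: r + 1k = 804.829636… → ⌈·⌉ = 805
j=3: r + 2k = 1363.193272… → ⌈·⌉ = 1364
j=4: r + 3k = 1921.556909… → ⌈·⌉ = 1922
j=5: r + 4k = 2479.920545… → ⌈·⌉ = 2480
j=6: r + 5k = 3038.284181… → ⌈·⌉ = 3039
j=7: r + 6k = 3596.647818… → ⌈·⌉ = 3597
j=8: r + 7k = 4155.011454… → ⌈·⌉ = 4156
j=9: r + 8k = 4713.375090… → ⌈·⌉ = 4714
j=10: r + 9k = 5271.738727… → ⌈·⌉ = 5272
j=11: r + 10k = 5830.102363… → ⌈·⌉ = 5831

247, 805, 1364, 1922, 2480, 3039, 3597, 4156, 4714, 5272, 5831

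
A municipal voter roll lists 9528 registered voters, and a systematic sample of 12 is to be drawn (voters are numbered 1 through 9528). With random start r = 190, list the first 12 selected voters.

k = N/n = 9528/12 = 794
voter 1: 190
voter 2: 190 + 794 = 984
voter 3: 984 + 794 = 1778
voter 4: 1778 + 794 = 2572
voter 5: 2572 + 794 = 3366
voter 6: 3366 + 794 = 4160
voter 7: 4160 + 794 = 4954
voter 8: 4954 + 794 = 5748
voter 9: 5748 + 794 = 6542
voter 10: 6542 + 794 = 7336
voter 11: 7336 + 794 = 8130
voter 12: 8130 + 794 = 8924

190, 984, 1778, 2572, 3366, 4160, 4954, 5748, 6542, 7336, 8130, 8924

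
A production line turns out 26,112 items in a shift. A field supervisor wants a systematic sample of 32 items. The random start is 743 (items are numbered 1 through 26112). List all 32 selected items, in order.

743, 1559, 2375, 3191, 4007, 4823, 5639, 6455, 7271, 8087, 8903, 9719, 10535, 11351, 12167, 12983, 13799, 14615, 15431, 16247, 17063, 17879, 18695, 19511, 20327, 21143, 21959, 22775, 23591, 24407, 25223, 26039

k = N/n = 26112/32 = 816
item 1: 743
item 2: 743 + 816 = 1559
item 3: 1559 + 816 = 2375
item 4: 2375 + 816 = 3191
item 5: 3191 + 816 = 4007
item 6: 4007 + 816 = 4823
item 7: 4823 + 816 = 5639
item 8: 5639 + 816 = 6455
item 9: 6455 + 816 = 7271
item 10: 7271 + 816 = 8087
item 11: 8087 + 816 = 8903
item 12: 8903 + 816 = 9719
item 13: 9719 + 816 = 10535
item 14: 10535 + 816 = 11351
item 15: 11351 + 816 = 12167
item 16: 12167 + 816 = 12983
item 17: 12983 + 816 = 13799
item 18: 13799 + 816 = 14615
item 19: 14615 + 816 = 15431
item 20: 15431 + 816 = 16247
item 21: 16247 + 816 = 17063
item 22: 17063 + 816 = 17879
item 23: 17879 + 816 = 18695
item 24: 18695 + 816 = 19511
item 25: 19511 + 816 = 20327
item 26: 20327 + 816 = 21143
item 27: 21143 + 816 = 21959
item 28: 21959 + 816 = 22775
item 29: 22775 + 816 = 23591
item 30: 23591 + 816 = 24407
item 31: 24407 + 816 = 25223
item 32: 25223 + 816 = 26039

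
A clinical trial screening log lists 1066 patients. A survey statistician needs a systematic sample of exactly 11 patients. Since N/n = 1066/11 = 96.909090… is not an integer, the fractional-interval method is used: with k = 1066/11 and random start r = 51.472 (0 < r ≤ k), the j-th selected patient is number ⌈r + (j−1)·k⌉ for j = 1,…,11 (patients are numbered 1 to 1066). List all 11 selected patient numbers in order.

j=1: r + 0k = 51.472 → ⌈·⌉ = 52
j=2: r + 1k = 148.381090… → ⌈·⌉ = 149
j=3: r + 2k = 245.290181… → ⌈·⌉ = 246
j=4: r + 3k = 342.199272… → ⌈·⌉ = 343
j=5: r + 4k = 439.108363… → ⌈·⌉ = 440
j=6: r + 5k = 536.017454… → ⌈·⌉ = 537
j=7: r + 6k = 632.926545… → ⌈·⌉ = 633
j=8: r + 7k = 729.835636… → ⌈·⌉ = 730
j=9: r + 8k = 826.744727… → ⌈·⌉ = 827
j=10: r + 9k = 923.653818… → ⌈·⌉ = 924
j=11: r + 10k = 1020.562909… → ⌈·⌉ = 1021

52, 149, 246, 343, 440, 537, 633, 730, 827, 924, 1021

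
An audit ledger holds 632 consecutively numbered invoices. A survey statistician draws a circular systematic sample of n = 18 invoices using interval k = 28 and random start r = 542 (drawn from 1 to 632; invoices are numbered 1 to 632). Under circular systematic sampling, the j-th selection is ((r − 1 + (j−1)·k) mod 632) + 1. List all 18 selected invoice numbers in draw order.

542, 570, 598, 626, 22, 50, 78, 106, 134, 162, 190, 218, 246, 274, 302, 330, 358, 386

Selection 1: 542
Selection 2: 542 + 28 = 570
Selection 3: 570 + 28 = 598
Selection 4: 598 + 28 = 626
Selection 5: 626 + 28 = 654 → 654 − 632 = 22
Selection 6: 22 + 28 = 50
Selection 7: 50 + 28 = 78
Selection 8: 78 + 28 = 106
Selection 9: 106 + 28 = 134
Selection 10: 134 + 28 = 162
Selection 11: 162 + 28 = 190
Selection 12: 190 + 28 = 218
Selection 13: 218 + 28 = 246
Selection 14: 246 + 28 = 274
Selection 15: 274 + 28 = 302
Selection 16: 302 + 28 = 330
Selection 17: 330 + 28 = 358
Selection 18: 358 + 28 = 386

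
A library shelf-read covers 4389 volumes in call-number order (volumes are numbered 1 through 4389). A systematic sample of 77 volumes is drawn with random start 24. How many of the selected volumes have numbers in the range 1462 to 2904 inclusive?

25

k = 4389/77 = 57
First selection ≥ 1462: 24 + ⌈(1462−24)/57⌉·57 = 24 + 26×57 = 1506
Last selection ≤ 2904: 24 + ⌊(2904−24)/57⌋·57 = 24 + 50×57 = 2874
Count = 50 − 26 + 1 = 25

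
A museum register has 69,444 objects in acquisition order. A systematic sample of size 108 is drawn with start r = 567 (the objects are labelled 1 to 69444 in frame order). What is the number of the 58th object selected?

37218

k = 69444/108 = 643
58th selection = r + (58−1)·k = 567 + 57×643 = 567 + 36651 = 37218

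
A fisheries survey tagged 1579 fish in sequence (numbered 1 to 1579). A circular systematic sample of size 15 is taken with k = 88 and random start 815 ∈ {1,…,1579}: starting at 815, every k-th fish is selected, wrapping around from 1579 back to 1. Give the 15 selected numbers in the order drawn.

815, 903, 991, 1079, 1167, 1255, 1343, 1431, 1519, 28, 116, 204, 292, 380, 468

Selection 1: 815
Selection 2: 815 + 88 = 903
Selection 3: 903 + 88 = 991
Selection 4: 991 + 88 = 1079
Selection 5: 1079 + 88 = 1167
Selection 6: 1167 + 88 = 1255
Selection 7: 1255 + 88 = 1343
Selection 8: 1343 + 88 = 1431
Selection 9: 1431 + 88 = 1519
Selection 10: 1519 + 88 = 1607 → 1607 − 1579 = 28
Selection 11: 28 + 88 = 116
Selection 12: 116 + 88 = 204
Selection 13: 204 + 88 = 292
Selection 14: 292 + 88 = 380
Selection 15: 380 + 88 = 468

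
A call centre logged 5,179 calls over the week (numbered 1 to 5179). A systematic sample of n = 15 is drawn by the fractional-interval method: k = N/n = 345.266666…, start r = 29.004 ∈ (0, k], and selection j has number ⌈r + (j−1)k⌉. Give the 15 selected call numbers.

30, 375, 720, 1065, 1411, 1756, 2101, 2446, 2792, 3137, 3482, 3827, 4173, 4518, 4863

j=1: r + 0k = 29.004 → ⌈·⌉ = 30
j=2: r + 1k = 374.270666… → ⌈·⌉ = 375
j=3: r + 2k = 719.537333… → ⌈·⌉ = 720
j=4: r + 3k = 1064.804 → ⌈·⌉ = 1065
j=5: r + 4k = 1410.070666… → ⌈·⌉ = 1411
j=6: r + 5k = 1755.337333… → ⌈·⌉ = 1756
j=7: r + 6k = 2100.604 → ⌈·⌉ = 2101
j=8: r + 7k = 2445.870666… → ⌈·⌉ = 2446
j=9: r + 8k = 2791.137333… → ⌈·⌉ = 2792
j=10: r + 9k = 3136.404 → ⌈·⌉ = 3137
j=11: r + 10k = 3481.670666… → ⌈·⌉ = 3482
j=12: r + 11k = 3826.937333… → ⌈·⌉ = 3827
j=13: r + 12k = 4172.204 → ⌈·⌉ = 4173
j=14: r + 13k = 4517.470666… → ⌈·⌉ = 4518
j=15: r + 14k = 4862.737333… → ⌈·⌉ = 4863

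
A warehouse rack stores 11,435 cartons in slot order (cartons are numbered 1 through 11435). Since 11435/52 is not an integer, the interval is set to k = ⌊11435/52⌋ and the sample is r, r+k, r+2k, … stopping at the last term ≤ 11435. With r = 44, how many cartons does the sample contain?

53

k = ⌊11435/52⌋ = 219
Achieved size = ⌊(11435 − 44)/219⌋ + 1 = ⌊11391/219⌋ + 1 = 52 + 1 = 53
(last selection: 44 + 52×219 = 11432 ≤ 11435; next would be 11651 > 11435)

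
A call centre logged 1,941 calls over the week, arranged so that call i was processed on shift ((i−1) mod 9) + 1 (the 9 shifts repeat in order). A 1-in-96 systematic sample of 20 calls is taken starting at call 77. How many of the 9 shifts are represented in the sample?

3

Consecutive selections differ by k = 96, so their shift numbers differ by 96 mod 9 = 6.
gcd(96, 9) = 3, so the sample visits 9/3 = 3 distinct residues mod 9.
Start 77 is shift 5; the shifts hit are 2, 5, 8.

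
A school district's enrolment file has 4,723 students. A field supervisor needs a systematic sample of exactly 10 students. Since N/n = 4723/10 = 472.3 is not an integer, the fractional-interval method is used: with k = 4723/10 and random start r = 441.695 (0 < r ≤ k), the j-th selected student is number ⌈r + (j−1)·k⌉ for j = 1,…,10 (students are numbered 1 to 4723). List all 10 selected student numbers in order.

442, 914, 1387, 1859, 2331, 2804, 3276, 3748, 4221, 4693

j=1: r + 0k = 441.695 → ⌈·⌉ = 442
j=2: r + 1k = 913.995 → ⌈·⌉ = 914
j=3: r + 2k = 1386.295 → ⌈·⌉ = 1387
j=4: r + 3k = 1858.595 → ⌈·⌉ = 1859
j=5: r + 4k = 2330.895 → ⌈·⌉ = 2331
j=6: r + 5k = 2803.195 → ⌈·⌉ = 2804
j=7: r + 6k = 3275.495 → ⌈·⌉ = 3276
j=8: r + 7k = 3747.795 → ⌈·⌉ = 3748
j=9: r + 8k = 4220.095 → ⌈·⌉ = 4221
j=10: r + 9k = 4692.395 → ⌈·⌉ = 4693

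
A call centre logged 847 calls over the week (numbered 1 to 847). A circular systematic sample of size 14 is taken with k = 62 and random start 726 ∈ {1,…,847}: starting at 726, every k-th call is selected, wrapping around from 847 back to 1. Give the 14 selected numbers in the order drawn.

Selection 1: 726
Selection 2: 726 + 62 = 788
Selection 3: 788 + 62 = 850 → 850 − 847 = 3
Selection 4: 3 + 62 = 65
Selection 5: 65 + 62 = 127
Selection 6: 127 + 62 = 189
Selection 7: 189 + 62 = 251
Selection 8: 251 + 62 = 313
Selection 9: 313 + 62 = 375
Selection 10: 375 + 62 = 437
Selection 11: 437 + 62 = 499
Selection 12: 499 + 62 = 561
Selection 13: 561 + 62 = 623
Selection 14: 623 + 62 = 685

726, 788, 3, 65, 127, 189, 251, 313, 375, 437, 499, 561, 623, 685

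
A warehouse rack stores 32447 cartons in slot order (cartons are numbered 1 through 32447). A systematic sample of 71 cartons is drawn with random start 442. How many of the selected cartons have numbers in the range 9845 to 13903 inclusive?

9

k = 32447/71 = 457
First selection ≥ 9845: 442 + ⌈(9845−442)/457⌉·457 = 442 + 21×457 = 10039
Last selection ≤ 13903: 442 + ⌊(13903−442)/457⌋·457 = 442 + 29×457 = 13695
Count = 29 − 21 + 1 = 9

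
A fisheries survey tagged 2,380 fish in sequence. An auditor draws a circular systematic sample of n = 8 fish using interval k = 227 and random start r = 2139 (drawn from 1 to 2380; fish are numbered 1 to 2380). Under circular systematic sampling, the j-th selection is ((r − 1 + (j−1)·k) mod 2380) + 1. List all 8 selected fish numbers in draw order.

2139, 2366, 213, 440, 667, 894, 1121, 1348

Selection 1: 2139
Selection 2: 2139 + 227 = 2366
Selection 3: 2366 + 227 = 2593 → 2593 − 2380 = 213
Selection 4: 213 + 227 = 440
Selection 5: 440 + 227 = 667
Selection 6: 667 + 227 = 894
Selection 7: 894 + 227 = 1121
Selection 8: 1121 + 227 = 1348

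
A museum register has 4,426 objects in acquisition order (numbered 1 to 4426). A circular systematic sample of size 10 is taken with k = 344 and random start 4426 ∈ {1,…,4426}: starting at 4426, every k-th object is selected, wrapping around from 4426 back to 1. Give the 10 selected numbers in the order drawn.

Selection 1: 4426
Selection 2: 4426 + 344 = 4770 → 4770 − 4426 = 344
Selection 3: 344 + 344 = 688
Selection 4: 688 + 344 = 1032
Selection 5: 1032 + 344 = 1376
Selection 6: 1376 + 344 = 1720
Selection 7: 1720 + 344 = 2064
Selection 8: 2064 + 344 = 2408
Selection 9: 2408 + 344 = 2752
Selection 10: 2752 + 344 = 3096

4426, 344, 688, 1032, 1376, 1720, 2064, 2408, 2752, 3096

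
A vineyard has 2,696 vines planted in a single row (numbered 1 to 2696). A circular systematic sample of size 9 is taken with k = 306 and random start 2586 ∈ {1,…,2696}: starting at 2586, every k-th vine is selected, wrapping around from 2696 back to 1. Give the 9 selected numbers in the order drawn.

2586, 196, 502, 808, 1114, 1420, 1726, 2032, 2338

Selection 1: 2586
Selection 2: 2586 + 306 = 2892 → 2892 − 2696 = 196
Selection 3: 196 + 306 = 502
Selection 4: 502 + 306 = 808
Selection 5: 808 + 306 = 1114
Selection 6: 1114 + 306 = 1420
Selection 7: 1420 + 306 = 1726
Selection 8: 1726 + 306 = 2032
Selection 9: 2032 + 306 = 2338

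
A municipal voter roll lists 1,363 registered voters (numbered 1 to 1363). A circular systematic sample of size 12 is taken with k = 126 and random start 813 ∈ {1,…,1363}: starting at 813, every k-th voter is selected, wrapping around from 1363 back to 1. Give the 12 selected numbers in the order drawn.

Selection 1: 813
Selection 2: 813 + 126 = 939
Selection 3: 939 + 126 = 1065
Selection 4: 1065 + 126 = 1191
Selection 5: 1191 + 126 = 1317
Selection 6: 1317 + 126 = 1443 → 1443 − 1363 = 80
Selection 7: 80 + 126 = 206
Selection 8: 206 + 126 = 332
Selection 9: 332 + 126 = 458
Selection 10: 458 + 126 = 584
Selection 11: 584 + 126 = 710
Selection 12: 710 + 126 = 836

813, 939, 1065, 1191, 1317, 80, 206, 332, 458, 584, 710, 836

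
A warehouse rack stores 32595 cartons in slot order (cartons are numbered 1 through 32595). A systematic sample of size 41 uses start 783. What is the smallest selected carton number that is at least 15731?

15888

k = 32595/41 = 795
Steps past start: ⌈(15731 − 783)/795⌉ = ⌈14948/795⌉ = 19
Selected carton: 783 + 19×795 = 15888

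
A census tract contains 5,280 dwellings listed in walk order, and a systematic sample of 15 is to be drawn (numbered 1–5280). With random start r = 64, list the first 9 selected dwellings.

k = N/n = 5280/15 = 352
dwelling 1: 64
dwelling 2: 64 + 352 = 416
dwelling 3: 416 + 352 = 768
dwelling 4: 768 + 352 = 1120
dwelling 5: 1120 + 352 = 1472
dwelling 6: 1472 + 352 = 1824
dwelling 7: 1824 + 352 = 2176
dwelling 8: 2176 + 352 = 2528
dwelling 9: 2528 + 352 = 2880

64, 416, 768, 1120, 1472, 1824, 2176, 2528, 2880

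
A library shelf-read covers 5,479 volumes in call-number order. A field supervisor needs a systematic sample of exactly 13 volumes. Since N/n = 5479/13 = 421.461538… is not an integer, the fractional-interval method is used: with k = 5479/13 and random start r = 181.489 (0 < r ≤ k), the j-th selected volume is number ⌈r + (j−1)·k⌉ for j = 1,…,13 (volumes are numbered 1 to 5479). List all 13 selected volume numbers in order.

182, 603, 1025, 1446, 1868, 2289, 2711, 3132, 3554, 3975, 4397, 4818, 5240

j=1: r + 0k = 181.489 → ⌈·⌉ = 182
j=2: r + 1k = 602.950538… → ⌈·⌉ = 603
j=3: r + 2k = 1024.412076… → ⌈·⌉ = 1025
j=4: r + 3k = 1445.873615… → ⌈·⌉ = 1446
j=5: r + 4k = 1867.335153… → ⌈·⌉ = 1868
j=6: r + 5k = 2288.796692… → ⌈·⌉ = 2289
j=7: r + 6k = 2710.258230… → ⌈·⌉ = 2711
j=8: r + 7k = 3131.719769… → ⌈·⌉ = 3132
j=9: r + 8k = 3553.181307… → ⌈·⌉ = 3554
j=10: r + 9k = 3974.642846… → ⌈·⌉ = 3975
j=11: r + 10k = 4396.104384… → ⌈·⌉ = 4397
j=12: r + 11k = 4817.565923… → ⌈·⌉ = 4818
j=13: r + 12k = 5239.027461… → ⌈·⌉ = 5240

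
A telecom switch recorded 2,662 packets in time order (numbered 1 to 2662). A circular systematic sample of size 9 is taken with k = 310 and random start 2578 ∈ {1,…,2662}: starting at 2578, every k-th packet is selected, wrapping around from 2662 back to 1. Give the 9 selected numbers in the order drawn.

Selection 1: 2578
Selection 2: 2578 + 310 = 2888 → 2888 − 2662 = 226
Selection 3: 226 + 310 = 536
Selection 4: 536 + 310 = 846
Selection 5: 846 + 310 = 1156
Selection 6: 1156 + 310 = 1466
Selection 7: 1466 + 310 = 1776
Selection 8: 1776 + 310 = 2086
Selection 9: 2086 + 310 = 2396

2578, 226, 536, 846, 1156, 1466, 1776, 2086, 2396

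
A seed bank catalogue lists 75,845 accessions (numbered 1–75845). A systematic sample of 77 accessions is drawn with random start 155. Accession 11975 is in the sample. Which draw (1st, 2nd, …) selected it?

13

k = 75845/77 = 985
position = (11975 − 155)/985 + 1 = 11820/985 + 1 = 12 + 1 = 13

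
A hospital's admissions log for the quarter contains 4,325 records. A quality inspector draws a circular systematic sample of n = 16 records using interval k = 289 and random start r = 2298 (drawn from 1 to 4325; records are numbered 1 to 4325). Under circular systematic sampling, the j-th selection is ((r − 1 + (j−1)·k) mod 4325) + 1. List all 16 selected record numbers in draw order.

Selection 1: 2298
Selection 2: 2298 + 289 = 2587
Selection 3: 2587 + 289 = 2876
Selection 4: 2876 + 289 = 3165
Selection 5: 3165 + 289 = 3454
Selection 6: 3454 + 289 = 3743
Selection 7: 3743 + 289 = 4032
Selection 8: 4032 + 289 = 4321
Selection 9: 4321 + 289 = 4610 → 4610 − 4325 = 285
Selection 10: 285 + 289 = 574
Selection 11: 574 + 289 = 863
Selection 12: 863 + 289 = 1152
Selection 13: 1152 + 289 = 1441
Selection 14: 1441 + 289 = 1730
Selection 15: 1730 + 289 = 2019
Selection 16: 2019 + 289 = 2308

2298, 2587, 2876, 3165, 3454, 3743, 4032, 4321, 285, 574, 863, 1152, 1441, 1730, 2019, 2308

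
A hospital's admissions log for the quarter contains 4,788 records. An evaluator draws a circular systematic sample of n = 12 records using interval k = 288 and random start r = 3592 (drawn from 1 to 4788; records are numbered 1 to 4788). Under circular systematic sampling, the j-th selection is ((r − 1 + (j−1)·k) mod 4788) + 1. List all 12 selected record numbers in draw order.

3592, 3880, 4168, 4456, 4744, 244, 532, 820, 1108, 1396, 1684, 1972

Selection 1: 3592
Selection 2: 3592 + 288 = 3880
Selection 3: 3880 + 288 = 4168
Selection 4: 4168 + 288 = 4456
Selection 5: 4456 + 288 = 4744
Selection 6: 4744 + 288 = 5032 → 5032 − 4788 = 244
Selection 7: 244 + 288 = 532
Selection 8: 532 + 288 = 820
Selection 9: 820 + 288 = 1108
Selection 10: 1108 + 288 = 1396
Selection 11: 1396 + 288 = 1684
Selection 12: 1684 + 288 = 1972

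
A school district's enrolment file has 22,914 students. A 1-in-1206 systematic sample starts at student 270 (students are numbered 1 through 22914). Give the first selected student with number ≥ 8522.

8712

k = 1206
Steps past start: ⌈(8522 − 270)/1206⌉ = ⌈8252/1206⌉ = 7
Selected student: 270 + 7×1206 = 8712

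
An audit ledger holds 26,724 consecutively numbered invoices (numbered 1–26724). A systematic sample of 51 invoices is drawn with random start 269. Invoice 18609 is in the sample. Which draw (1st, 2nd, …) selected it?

k = 26724/51 = 524
position = (18609 − 269)/524 + 1 = 18340/524 + 1 = 35 + 1 = 36

36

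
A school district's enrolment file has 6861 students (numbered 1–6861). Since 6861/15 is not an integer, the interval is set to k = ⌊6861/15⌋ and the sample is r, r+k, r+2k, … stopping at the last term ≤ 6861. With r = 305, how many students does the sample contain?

15

k = ⌊6861/15⌋ = 457
Achieved size = ⌊(6861 − 305)/457⌋ + 1 = ⌊6556/457⌋ + 1 = 14 + 1 = 15
(last selection: 305 + 14×457 = 6703 ≤ 6861; next would be 7160 > 6861)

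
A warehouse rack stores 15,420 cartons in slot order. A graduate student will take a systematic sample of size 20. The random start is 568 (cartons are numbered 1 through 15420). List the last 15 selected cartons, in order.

k = N/n = 15420/20 = 771
6th selection = 568 + 5×771 = 4423
7th: 4423 + 771 = 5194
8th: 5194 + 771 = 5965
9th: 5965 + 771 = 6736
10th: 6736 + 771 = 7507
11th: 7507 + 771 = 8278
12th: 8278 + 771 = 9049
13th: 9049 + 771 = 9820
14th: 9820 + 771 = 10591
15th: 10591 + 771 = 11362
16th: 11362 + 771 = 12133
17th: 12133 + 771 = 12904
18th: 12904 + 771 = 13675
19th: 13675 + 771 = 14446
20th: 14446 + 771 = 15217

4423, 5194, 5965, 6736, 7507, 8278, 9049, 9820, 10591, 11362, 12133, 12904, 13675, 14446, 15217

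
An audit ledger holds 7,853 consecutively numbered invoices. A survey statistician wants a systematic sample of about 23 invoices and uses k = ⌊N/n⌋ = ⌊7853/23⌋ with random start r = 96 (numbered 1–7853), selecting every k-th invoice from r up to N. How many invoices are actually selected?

23

k = ⌊7853/23⌋ = 341
Achieved size = ⌊(7853 − 96)/341⌋ + 1 = ⌊7757/341⌋ + 1 = 22 + 1 = 23
(last selection: 96 + 22×341 = 7598 ≤ 7853; next would be 7939 > 7853)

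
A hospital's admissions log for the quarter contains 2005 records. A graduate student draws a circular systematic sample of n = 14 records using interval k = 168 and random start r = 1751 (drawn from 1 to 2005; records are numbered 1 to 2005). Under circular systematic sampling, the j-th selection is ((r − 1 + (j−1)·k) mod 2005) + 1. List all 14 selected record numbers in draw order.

1751, 1919, 82, 250, 418, 586, 754, 922, 1090, 1258, 1426, 1594, 1762, 1930

Selection 1: 1751
Selection 2: 1751 + 168 = 1919
Selection 3: 1919 + 168 = 2087 → 2087 − 2005 = 82
Selection 4: 82 + 168 = 250
Selection 5: 250 + 168 = 418
Selection 6: 418 + 168 = 586
Selection 7: 586 + 168 = 754
Selection 8: 754 + 168 = 922
Selection 9: 922 + 168 = 1090
Selection 10: 1090 + 168 = 1258
Selection 11: 1258 + 168 = 1426
Selection 12: 1426 + 168 = 1594
Selection 13: 1594 + 168 = 1762
Selection 14: 1762 + 168 = 1930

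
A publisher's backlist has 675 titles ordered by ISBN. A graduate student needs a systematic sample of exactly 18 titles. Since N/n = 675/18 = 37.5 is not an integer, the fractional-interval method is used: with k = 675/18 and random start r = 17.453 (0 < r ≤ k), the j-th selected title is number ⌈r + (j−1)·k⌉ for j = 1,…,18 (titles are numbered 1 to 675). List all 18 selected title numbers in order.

j=1: r + 0k = 17.453 → ⌈·⌉ = 18
j=2: r + 1k = 54.953 → ⌈·⌉ = 55
j=3: r + 2k = 92.453 → ⌈·⌉ = 93
j=4: r + 3k = 129.953 → ⌈·⌉ = 130
j=5: r + 4k = 167.453 → ⌈·⌉ = 168
j=6: r + 5k = 204.953 → ⌈·⌉ = 205
j=7: r + 6k = 242.453 → ⌈·⌉ = 243
j=8: r + 7k = 279.953 → ⌈·⌉ = 280
j=9: r + 8k = 317.453 → ⌈·⌉ = 318
j=10: r + 9k = 354.953 → ⌈·⌉ = 355
j=11: r + 10k = 392.453 → ⌈·⌉ = 393
j=12: r + 11k = 429.953 → ⌈·⌉ = 430
j=13: r + 12k = 467.453 → ⌈·⌉ = 468
j=14: r + 13k = 504.953 → ⌈·⌉ = 505
j=15: r + 14k = 542.453 → ⌈·⌉ = 543
j=16: r + 15k = 579.953 → ⌈·⌉ = 580
j=17: r + 16k = 617.453 → ⌈·⌉ = 618
j=18: r + 17k = 654.953 → ⌈·⌉ = 655

18, 55, 93, 130, 168, 205, 243, 280, 318, 355, 393, 430, 468, 505, 543, 580, 618, 655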